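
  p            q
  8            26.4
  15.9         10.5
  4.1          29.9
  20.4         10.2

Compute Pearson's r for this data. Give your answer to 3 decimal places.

-0.968

n = 4, Σp = 48.4, Σq = 77, Σp² = 749.78, Σq² = 1805.26, Σpq = 708.82
nΣpq − ΣpΣq = 2835.28 − 3726.8 = -891.52
nΣp² − (Σp)² = 2999.12 − 2342.56 = 656.56; nΣq² − (Σq)² = 7221.04 − 5929 = 1292.04
r = -891.52 / √(656.56 × 1292.04) = -891.52 / 921.0330 ≈ -0.968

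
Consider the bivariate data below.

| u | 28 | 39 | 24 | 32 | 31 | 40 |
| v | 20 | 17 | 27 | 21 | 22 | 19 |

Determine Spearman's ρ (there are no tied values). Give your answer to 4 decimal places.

-0.7714

Rank u: 2, 5, 1, 4, 3, 6
Rank v: 3, 1, 6, 4, 5, 2
d = rank(u) − rank(v): -1, 4, -5, 0, -2, 4; Σd² = 62
ρ = 1 − 6Σd² / [n(n²−1)] = 1 − 6×62 / (6×35) = 1 − 372/210 ≈ -0.7714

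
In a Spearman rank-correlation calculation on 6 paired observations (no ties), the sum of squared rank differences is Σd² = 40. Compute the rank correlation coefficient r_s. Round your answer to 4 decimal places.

-0.1429

ρ = 1 − 6Σd² / [n(n²−1)] = 1 − 6×40 / (6×35)
  = 1 − 240/210 = 1 − 1.14286 ≈ -0.1429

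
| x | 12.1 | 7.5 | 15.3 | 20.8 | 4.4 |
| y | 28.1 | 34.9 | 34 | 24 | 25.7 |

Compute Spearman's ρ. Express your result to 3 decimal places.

Rank x: 3, 2, 4, 5, 1
Rank y: 3, 5, 4, 1, 2
d = rank(x) − rank(y): 0, -3, 0, 4, -1; Σd² = 26
ρ = 1 − 6Σd² / [n(n²−1)] = 1 − 6×26 / (5×24) = 1 − 156/120 ≈ -0.300

-0.300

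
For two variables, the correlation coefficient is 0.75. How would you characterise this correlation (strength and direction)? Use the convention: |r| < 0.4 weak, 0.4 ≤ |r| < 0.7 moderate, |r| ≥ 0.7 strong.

strong positive

r = 0.75 > 0 so the relationship is positive.
|r| = 0.75, which falls in the strong range.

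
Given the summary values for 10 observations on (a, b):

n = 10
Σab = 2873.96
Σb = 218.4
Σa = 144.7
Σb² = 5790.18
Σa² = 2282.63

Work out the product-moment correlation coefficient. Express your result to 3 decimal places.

r = (nΣab − ΣaΣb) / √[(nΣa² − (Σa)²)(nΣb² − (Σb)²)]
Numerator: 10×2873.96 − 144.7×218.4 = -2862.88
Denominator: √[(22826.3 − 20938.09)(57901.8 − 47698.56)] = √[1888.21 × 10203.24] = 4389.2892
r = -2862.88 / 4389.2892 ≈ -0.652

-0.652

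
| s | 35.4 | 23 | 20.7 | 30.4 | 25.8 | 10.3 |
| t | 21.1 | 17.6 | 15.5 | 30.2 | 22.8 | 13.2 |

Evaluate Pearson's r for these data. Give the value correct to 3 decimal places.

n = 6, Σs = 145.6, Σt = 120.4, Σs² = 3906.54, Σt² = 2601.34, Σst = 3114.87
nΣst − ΣsΣt = 18689.22 − 17530.24 = 1158.98
nΣs² − (Σs)² = 23439.24 − 21199.36 = 2239.88; nΣt² − (Σt)² = 15608.04 − 14496.16 = 1111.88
r = 1158.98 / √(2239.88 × 1111.88) = 1158.98 / 1578.1248 ≈ 0.734

0.734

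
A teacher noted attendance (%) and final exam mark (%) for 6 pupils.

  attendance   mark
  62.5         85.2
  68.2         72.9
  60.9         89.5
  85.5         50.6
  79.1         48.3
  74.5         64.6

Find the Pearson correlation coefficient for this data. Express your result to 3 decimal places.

n = 6, Σx = 430.7, Σy = 411.1, Σx² = 31383.61, Σy² = 29650.11, Σxy = 28706.86
nΣxy − ΣxΣy = 172241.16 − 177060.77 = -4819.61
nΣx² − (Σx)² = 188301.66 − 185502.49 = 2799.17; nΣy² − (Σy)² = 177900.66 − 169003.21 = 8897.45
r = -4819.61 / √(2799.17 × 8897.45) = -4819.61 / 4990.5386 ≈ -0.966

-0.966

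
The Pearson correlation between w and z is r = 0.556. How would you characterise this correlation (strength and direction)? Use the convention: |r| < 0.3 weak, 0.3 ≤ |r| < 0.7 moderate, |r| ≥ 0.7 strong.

r = 0.556 > 0 so the relationship is positive.
|r| = 0.556, which falls in the moderate range.

moderate positive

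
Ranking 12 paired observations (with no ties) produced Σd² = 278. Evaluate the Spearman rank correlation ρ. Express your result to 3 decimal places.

0.028

ρ = 1 − 6Σd² / [n(n²−1)] = 1 − 6×278 / (12×143)
  = 1 − 1668/1716 = 1 − 0.9720 ≈ 0.028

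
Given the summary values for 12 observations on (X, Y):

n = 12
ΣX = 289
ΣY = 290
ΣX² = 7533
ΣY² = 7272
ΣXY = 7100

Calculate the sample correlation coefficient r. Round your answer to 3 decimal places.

r = (nΣXY − ΣXΣY) / √[(nΣX² − (ΣX)²)(nΣY² − (ΣY)²)]
Numerator: 12×7100 − 289×290 = 1390
Denominator: √[(90396 − 83521)(87264 − 84100)] = √[6875 × 3164] = 4663.9575
r = 1390 / 4663.9575 ≈ 0.298

0.298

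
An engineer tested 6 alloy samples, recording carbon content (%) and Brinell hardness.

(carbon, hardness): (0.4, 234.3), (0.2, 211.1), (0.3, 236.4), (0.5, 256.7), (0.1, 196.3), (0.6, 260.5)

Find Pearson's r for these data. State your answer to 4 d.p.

n = 6, Σx = 2.1, Σy = 1395.3, Σx² = 0.91, Σy² = 327633.49, Σxy = 511.14
nΣxy − ΣxΣy = 3066.84 − 2930.13 = 136.71
nΣx² − (Σx)² = 5.46 − 4.41 = 1.05; nΣy² − (Σy)² = 1965800.94 − 1946862.09 = 18938.85
r = 136.71 / √(1.05 × 18938.85) = 136.71 / 141.0170 ≈ 0.9695

0.9695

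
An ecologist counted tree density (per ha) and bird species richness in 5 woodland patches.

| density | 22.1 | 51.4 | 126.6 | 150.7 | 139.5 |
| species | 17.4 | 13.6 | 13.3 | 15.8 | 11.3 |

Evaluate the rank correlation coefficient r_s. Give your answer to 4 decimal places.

-0.4000

Rank density: 1, 2, 3, 5, 4
Rank species: 5, 3, 2, 4, 1
d = rank(density) − rank(species): -4, -1, 1, 1, 3; Σd² = 28
ρ = 1 − 6Σd² / [n(n²−1)] = 1 − 6×28 / (5×24) = 1 − 168/120 ≈ -0.4000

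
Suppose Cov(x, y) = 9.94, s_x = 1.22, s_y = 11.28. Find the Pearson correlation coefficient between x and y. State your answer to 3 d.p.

0.722

r = Cov(x,y) / (s_x · s_y) = 9.94 / (1.22 × 11.28)
  = 9.94 / 13.7616 ≈ 0.722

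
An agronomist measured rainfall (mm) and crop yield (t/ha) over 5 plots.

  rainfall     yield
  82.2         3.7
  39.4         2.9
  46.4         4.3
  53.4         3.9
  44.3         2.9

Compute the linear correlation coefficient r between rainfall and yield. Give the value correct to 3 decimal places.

0.332

n = 5, Σx = 265.7, Σy = 17.7, Σx² = 15276.21, Σy² = 64.21, Σxy = 954.65
nΣxy − ΣxΣy = 4773.25 − 4702.89 = 70.36
nΣx² − (Σx)² = 76381.05 − 70596.49 = 5784.56; nΣy² − (Σy)² = 321.05 − 313.29 = 7.76
r = 70.36 / √(5784.56 × 7.76) = 70.36 / 211.8683 ≈ 0.332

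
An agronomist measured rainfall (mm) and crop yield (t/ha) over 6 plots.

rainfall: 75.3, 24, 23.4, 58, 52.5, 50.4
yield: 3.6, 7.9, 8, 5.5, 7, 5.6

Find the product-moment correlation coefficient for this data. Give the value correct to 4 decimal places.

n = 6, Σx = 283.6, Σy = 37.6, Σx² = 15454.06, Σy² = 249.98, Σxy = 1616.62
nΣxy − ΣxΣy = 9699.72 − 10663.36 = -963.64
nΣx² − (Σx)² = 92724.36 − 80428.96 = 12295.4; nΣy² − (Σy)² = 1499.88 − 1413.76 = 86.12
r = -963.64 / √(12295.4 × 86.12) = -963.64 / 1029.0189 ≈ -0.9365

-0.9365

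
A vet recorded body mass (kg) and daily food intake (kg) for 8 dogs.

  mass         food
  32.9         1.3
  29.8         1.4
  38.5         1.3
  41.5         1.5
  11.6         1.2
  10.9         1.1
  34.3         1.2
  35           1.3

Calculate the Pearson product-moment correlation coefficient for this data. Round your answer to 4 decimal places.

n = 8, Σx = 234.5, Σy = 10.3, Σx² = 7829.81, Σy² = 13.37, Σxy = 309.36
nΣxy − ΣxΣy = 2474.88 − 2415.35 = 59.53
nΣx² − (Σx)² = 62638.48 − 54990.25 = 7648.23; nΣy² − (Σy)² = 106.96 − 106.09 = 0.87
r = 59.53 / √(7648.23 × 0.87) = 59.53 / 81.5718 ≈ 0.7298

0.7298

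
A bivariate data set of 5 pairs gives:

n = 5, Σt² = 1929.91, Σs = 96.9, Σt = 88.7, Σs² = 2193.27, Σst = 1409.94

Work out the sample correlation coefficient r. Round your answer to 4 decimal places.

r = (nΣst − ΣsΣt) / √[(nΣs² − (Σs)²)(nΣt² − (Σt)²)]
Numerator: 5×1409.94 − 96.9×88.7 = -1545.33
Denominator: √[(10966.35 − 9389.61)(9649.55 − 7867.69)] = √[1576.74 × 1781.86] = 1676.1652
r = -1545.33 / 1676.1652 ≈ -0.9219

-0.9219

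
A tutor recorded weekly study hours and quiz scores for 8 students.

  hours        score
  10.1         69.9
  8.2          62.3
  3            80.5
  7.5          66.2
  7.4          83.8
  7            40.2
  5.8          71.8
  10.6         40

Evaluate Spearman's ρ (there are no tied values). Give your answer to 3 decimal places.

Rank hours: 7, 6, 1, 5, 4, 3, 2, 8
Rank score: 5, 3, 7, 4, 8, 2, 6, 1
d = rank(hours) − rank(score): 2, 3, -6, 1, -4, 1, -4, 7; Σd² = 132
ρ = 1 − 6Σd² / [n(n²−1)] = 1 − 6×132 / (8×63) = 1 − 792/504 ≈ -0.571

-0.571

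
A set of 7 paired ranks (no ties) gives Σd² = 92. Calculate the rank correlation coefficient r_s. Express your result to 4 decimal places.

ρ = 1 − 6Σd² / [n(n²−1)] = 1 − 6×92 / (7×48)
  = 1 − 552/336 = 1 − 1.64286 ≈ -0.6429

-0.6429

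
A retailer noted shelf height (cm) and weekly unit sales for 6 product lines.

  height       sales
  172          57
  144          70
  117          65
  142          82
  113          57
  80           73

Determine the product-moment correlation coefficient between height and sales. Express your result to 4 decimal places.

-0.1930

n = 6, Σx = 768, Σy = 404, Σx² = 103342, Σy² = 27676, Σxy = 51414
nΣxy − ΣxΣy = 308484 − 310272 = -1788
nΣx² − (Σx)² = 620052 − 589824 = 30228; nΣy² − (Σy)² = 166056 − 163216 = 2840
r = -1788 / √(30228 × 2840) = -1788 / 9265.3937 ≈ -0.1930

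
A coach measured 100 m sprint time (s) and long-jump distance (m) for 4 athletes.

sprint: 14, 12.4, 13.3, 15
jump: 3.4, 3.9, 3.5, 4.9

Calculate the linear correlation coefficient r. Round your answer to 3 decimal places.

n = 4, Σx = 54.7, Σy = 15.7, Σx² = 751.65, Σy² = 63.03, Σxy = 216.01
nΣxy − ΣxΣy = 864.04 − 858.79 = 5.25
nΣx² − (Σx)² = 3006.6 − 2992.09 = 14.51; nΣy² − (Σy)² = 252.12 − 246.49 = 5.63
r = 5.25 / √(14.51 × 5.63) = 5.25 / 9.0383 ≈ 0.581

0.581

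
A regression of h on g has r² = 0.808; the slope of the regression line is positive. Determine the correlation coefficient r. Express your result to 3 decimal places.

|r| = √0.808 = 0.899
The association is positive, so r = 0.899.

0.899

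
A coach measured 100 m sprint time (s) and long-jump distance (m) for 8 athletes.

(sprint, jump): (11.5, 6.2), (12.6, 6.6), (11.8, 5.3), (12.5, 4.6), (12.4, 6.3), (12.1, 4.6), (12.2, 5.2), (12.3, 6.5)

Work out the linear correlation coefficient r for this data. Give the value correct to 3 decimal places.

n = 8, Σx = 97.4, Σy = 45.3, Σx² = 1186.8, Σy² = 261.39, Σxy = 551.67
nΣxy − ΣxΣy = 4413.36 − 4412.22 = 1.14
nΣx² − (Σx)² = 9494.4 − 9486.76 = 7.64; nΣy² − (Σy)² = 2091.12 − 2052.09 = 39.03
r = 1.14 / √(7.64 × 39.03) = 1.14 / 17.2682 ≈ 0.066

0.066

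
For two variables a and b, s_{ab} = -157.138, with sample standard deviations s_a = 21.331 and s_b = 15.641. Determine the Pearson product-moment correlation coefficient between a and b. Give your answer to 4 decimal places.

-0.4710

r = Cov(a,b) / (s_a · s_b) = -157.138 / (21.331 × 15.641)
  = -157.138 / 333.6382 ≈ -0.4710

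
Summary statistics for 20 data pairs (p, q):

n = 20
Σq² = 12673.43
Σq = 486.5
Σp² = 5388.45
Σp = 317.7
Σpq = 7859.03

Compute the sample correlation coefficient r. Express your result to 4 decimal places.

r = (nΣpq − ΣpΣq) / √[(nΣp² − (Σp)²)(nΣq² − (Σq)²)]
Numerator: 20×7859.03 − 317.7×486.5 = 2619.55
Denominator: √[(107769 − 100933.29)(253468.6 − 236682.25)] = √[6835.71 × 16786.35] = 10711.9849
r = 2619.55 / 10711.9849 ≈ 0.2445

0.2445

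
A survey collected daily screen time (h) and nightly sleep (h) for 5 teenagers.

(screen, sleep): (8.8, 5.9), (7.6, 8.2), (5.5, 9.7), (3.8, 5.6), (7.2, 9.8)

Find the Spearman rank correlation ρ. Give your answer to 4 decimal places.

0.1000

Rank screen: 5, 4, 2, 1, 3
Rank sleep: 2, 3, 4, 1, 5
d = rank(screen) − rank(sleep): 3, 1, -2, 0, -2; Σd² = 18
ρ = 1 − 6Σd² / [n(n²−1)] = 1 − 6×18 / (5×24) = 1 − 108/120 ≈ 0.1000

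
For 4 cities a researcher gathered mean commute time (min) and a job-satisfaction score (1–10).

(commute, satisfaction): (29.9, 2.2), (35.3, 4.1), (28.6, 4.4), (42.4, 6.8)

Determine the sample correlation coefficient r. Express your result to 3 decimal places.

0.810

n = 4, Σx = 136.2, Σy = 17.5, Σx² = 4755.82, Σy² = 87.25, Σxy = 624.67
nΣxy − ΣxΣy = 2498.68 − 2383.5 = 115.18
nΣx² − (Σx)² = 19023.28 − 18550.44 = 472.84; nΣy² − (Σy)² = 349 − 306.25 = 42.75
r = 115.18 / √(472.84 × 42.75) = 115.18 / 142.1756 ≈ 0.810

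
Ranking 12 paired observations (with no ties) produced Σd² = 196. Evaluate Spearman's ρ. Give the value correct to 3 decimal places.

0.315

ρ = 1 − 6Σd² / [n(n²−1)] = 1 − 6×196 / (12×143)
  = 1 − 1176/1716 = 1 − 0.6853 ≈ 0.315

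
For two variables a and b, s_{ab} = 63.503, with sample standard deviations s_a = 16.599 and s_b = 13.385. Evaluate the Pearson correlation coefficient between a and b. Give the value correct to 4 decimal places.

0.2858

r = Cov(a,b) / (s_a · s_b) = 63.503 / (16.599 × 13.385)
  = 63.503 / 222.1776 ≈ 0.2858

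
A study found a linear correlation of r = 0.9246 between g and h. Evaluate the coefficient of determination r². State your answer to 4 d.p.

r² = (0.9246)² = 0.8549

0.8549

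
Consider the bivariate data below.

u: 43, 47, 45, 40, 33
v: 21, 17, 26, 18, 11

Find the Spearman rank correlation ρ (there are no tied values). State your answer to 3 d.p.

0.400

Rank u: 3, 5, 4, 2, 1
Rank v: 4, 2, 5, 3, 1
d = rank(u) − rank(v): -1, 3, -1, -1, 0; Σd² = 12
ρ = 1 − 6Σd² / [n(n²−1)] = 1 − 6×12 / (5×24) = 1 − 72/120 ≈ 0.400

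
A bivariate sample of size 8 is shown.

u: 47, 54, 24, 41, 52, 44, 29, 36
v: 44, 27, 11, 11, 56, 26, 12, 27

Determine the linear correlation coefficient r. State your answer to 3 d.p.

0.715

n = 8, Σu = 327, Σv = 214, Σu² = 14159, Σv² = 7592, Σuv = 9617
nΣuv − ΣuΣv = 76936 − 69978 = 6958
nΣu² − (Σu)² = 113272 − 106929 = 6343; nΣv² − (Σv)² = 60736 − 45796 = 14940
r = 6958 / √(6343 × 14940) = 6958 / 9734.7018 ≈ 0.715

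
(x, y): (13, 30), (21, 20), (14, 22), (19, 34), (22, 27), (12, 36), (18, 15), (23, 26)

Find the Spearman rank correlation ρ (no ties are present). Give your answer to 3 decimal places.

-0.357

Rank x: 2, 6, 3, 5, 7, 1, 4, 8
Rank y: 6, 2, 3, 7, 5, 8, 1, 4
d = rank(x) − rank(y): -4, 4, 0, -2, 2, -7, 3, 4; Σd² = 114
ρ = 1 − 6Σd² / [n(n²−1)] = 1 − 6×114 / (8×63) = 1 − 684/504 ≈ -0.357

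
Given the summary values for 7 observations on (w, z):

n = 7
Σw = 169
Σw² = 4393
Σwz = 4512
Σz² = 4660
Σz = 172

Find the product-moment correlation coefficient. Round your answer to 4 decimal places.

r = (nΣwz − ΣwΣz) / √[(nΣw² − (Σw)²)(nΣz² − (Σz)²)]
Numerator: 7×4512 − 169×172 = 2516
Denominator: √[(30751 − 28561)(32620 − 29584)] = √[2190 × 3036] = 2578.5345
r = 2516 / 2578.5345 ≈ 0.9757

0.9757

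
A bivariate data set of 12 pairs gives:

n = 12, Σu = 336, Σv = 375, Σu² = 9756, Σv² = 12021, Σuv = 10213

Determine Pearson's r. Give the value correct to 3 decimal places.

-0.885

r = (nΣuv − ΣuΣv) / √[(nΣu² − (Σu)²)(nΣv² − (Σv)²)]
Numerator: 12×10213 − 336×375 = -3444
Denominator: √[(117072 − 112896)(144252 − 140625)] = √[4176 × 3627] = 3891.8314
r = -3444 / 3891.8314 ≈ -0.885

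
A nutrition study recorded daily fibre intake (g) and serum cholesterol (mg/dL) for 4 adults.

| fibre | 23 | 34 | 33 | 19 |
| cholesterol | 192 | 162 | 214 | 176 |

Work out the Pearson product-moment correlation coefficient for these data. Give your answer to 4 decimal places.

n = 4, Σx = 109, Σy = 744, Σx² = 3135, Σy² = 139880, Σxy = 20330
nΣxy − ΣxΣy = 81320 − 81096 = 224
nΣx² − (Σx)² = 12540 − 11881 = 659; nΣy² − (Σy)² = 559520 − 553536 = 5984
r = 224 / √(659 × 5984) = 224 / 1985.8137 ≈ 0.1128

0.1128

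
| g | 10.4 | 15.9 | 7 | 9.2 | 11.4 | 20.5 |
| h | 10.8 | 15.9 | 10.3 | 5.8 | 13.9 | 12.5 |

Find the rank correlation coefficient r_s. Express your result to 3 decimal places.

Rank g: 3, 5, 1, 2, 4, 6
Rank h: 3, 6, 2, 1, 5, 4
d = rank(g) − rank(h): 0, -1, -1, 1, -1, 2; Σd² = 8
ρ = 1 − 6Σd² / [n(n²−1)] = 1 − 6×8 / (6×35) = 1 − 48/210 ≈ 0.771

0.771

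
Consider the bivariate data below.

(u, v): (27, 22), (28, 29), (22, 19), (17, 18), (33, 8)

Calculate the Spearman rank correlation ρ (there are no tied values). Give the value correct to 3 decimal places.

0.000

Rank u: 3, 4, 2, 1, 5
Rank v: 4, 5, 3, 2, 1
d = rank(u) − rank(v): -1, -1, -1, -1, 4; Σd² = 20
ρ = 1 − 6Σd² / [n(n²−1)] = 1 − 6×20 / (5×24) = 1 − 120/120 ≈ 0.000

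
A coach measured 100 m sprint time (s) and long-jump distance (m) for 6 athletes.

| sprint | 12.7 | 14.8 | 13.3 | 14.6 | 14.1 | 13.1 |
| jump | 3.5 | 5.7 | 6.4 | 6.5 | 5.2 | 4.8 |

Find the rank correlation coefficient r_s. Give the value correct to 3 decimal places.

Rank sprint: 1, 6, 3, 5, 4, 2
Rank jump: 1, 4, 5, 6, 3, 2
d = rank(sprint) − rank(jump): 0, 2, -2, -1, 1, 0; Σd² = 10
ρ = 1 − 6Σd² / [n(n²−1)] = 1 − 6×10 / (6×35) = 1 − 60/210 ≈ 0.714

0.714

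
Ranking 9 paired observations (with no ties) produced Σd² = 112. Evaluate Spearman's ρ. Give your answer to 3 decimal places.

0.067

ρ = 1 − 6Σd² / [n(n²−1)] = 1 − 6×112 / (9×80)
  = 1 − 672/720 = 1 − 0.9333 ≈ 0.067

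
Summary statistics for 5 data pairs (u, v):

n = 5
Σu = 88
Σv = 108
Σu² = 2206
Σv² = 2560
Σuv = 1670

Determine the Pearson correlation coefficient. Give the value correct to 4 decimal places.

-0.5973

r = (nΣuv − ΣuΣv) / √[(nΣu² − (Σu)²)(nΣv² − (Σv)²)]
Numerator: 5×1670 − 88×108 = -1154
Denominator: √[(11030 − 7744)(12800 − 11664)] = √[3286 × 1136] = 1932.0704
r = -1154 / 1932.0704 ≈ -0.5973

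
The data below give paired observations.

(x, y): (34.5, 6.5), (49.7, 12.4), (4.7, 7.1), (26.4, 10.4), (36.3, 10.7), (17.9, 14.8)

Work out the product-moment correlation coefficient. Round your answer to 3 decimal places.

n = 6, Σx = 169.5, Σy = 61.9, Σx² = 6017.49, Σy² = 688.11, Σxy = 1801.79
nΣxy − ΣxΣy = 10810.74 − 10492.05 = 318.69
nΣx² − (Σx)² = 36104.94 − 28730.25 = 7374.69; nΣy² − (Σy)² = 4128.66 − 3831.61 = 297.05
r = 318.69 / √(7374.69 × 297.05) = 318.69 / 1480.0850 ≈ 0.215

0.215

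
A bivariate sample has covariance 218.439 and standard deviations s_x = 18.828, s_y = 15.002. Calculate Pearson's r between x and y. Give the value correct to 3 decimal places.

r = Cov(x,y) / (s_x · s_y) = 218.439 / (18.828 × 15.002)
  = 218.439 / 282.4577 ≈ 0.773

0.773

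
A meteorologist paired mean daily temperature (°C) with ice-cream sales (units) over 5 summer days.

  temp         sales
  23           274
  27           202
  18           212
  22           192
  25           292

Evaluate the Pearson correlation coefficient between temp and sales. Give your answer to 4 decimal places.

n = 5, Σx = 115, Σy = 1172, Σx² = 2691, Σy² = 282952, Σxy = 27096
nΣxy − ΣxΣy = 135480 − 134780 = 700
nΣx² − (Σx)² = 13455 − 13225 = 230; nΣy² − (Σy)² = 1414760 − 1373584 = 41176
r = 700 / √(230 × 41176) = 700 / 3077.4145 ≈ 0.2275

0.2275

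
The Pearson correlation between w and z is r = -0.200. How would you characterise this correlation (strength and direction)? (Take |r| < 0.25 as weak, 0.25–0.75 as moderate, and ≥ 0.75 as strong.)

r = -0.200 < 0 so the relationship is negative.
|r| = 0.200, which falls in the weak range.

weak negative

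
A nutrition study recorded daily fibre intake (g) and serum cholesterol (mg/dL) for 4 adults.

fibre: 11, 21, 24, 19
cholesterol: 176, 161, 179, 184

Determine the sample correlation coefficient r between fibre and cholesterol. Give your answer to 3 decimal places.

-0.097

n = 4, Σx = 75, Σy = 700, Σx² = 1499, Σy² = 122794, Σxy = 13109
nΣxy − ΣxΣy = 52436 − 52500 = -64
nΣx² − (Σx)² = 5996 − 5625 = 371; nΣy² − (Σy)² = 491176 − 490000 = 1176
r = -64 / √(371 × 1176) = -64 / 660.5271 ≈ -0.097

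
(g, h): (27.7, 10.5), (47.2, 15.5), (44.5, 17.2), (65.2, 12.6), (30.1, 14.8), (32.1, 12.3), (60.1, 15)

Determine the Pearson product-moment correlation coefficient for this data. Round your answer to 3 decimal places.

n = 7, Σg = 306.9, Σh = 97.9, Σg² = 14774.85, Σh² = 1400.43, Σgh = 4351.18
nΣgh − ΣgΣh = 30458.26 − 30045.51 = 412.75
nΣg² − (Σg)² = 103423.95 − 94187.61 = 9236.34; nΣh² − (Σh)² = 9803.01 − 9584.41 = 218.6
r = 412.75 / √(9236.34 × 218.6) = 412.75 / 1420.9377 ≈ 0.290

0.290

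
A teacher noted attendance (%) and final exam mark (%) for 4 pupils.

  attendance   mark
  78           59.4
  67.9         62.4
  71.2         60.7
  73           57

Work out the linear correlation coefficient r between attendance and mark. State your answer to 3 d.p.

-0.581

n = 4, Σx = 290.1, Σy = 239.5, Σx² = 21092.85, Σy² = 14355.61, Σxy = 17353
nΣxy − ΣxΣy = 69412 − 69478.95 = -66.95
nΣx² − (Σx)² = 84371.4 − 84158.01 = 213.39; nΣy² − (Σy)² = 57422.44 − 57360.25 = 62.19
r = -66.95 / √(213.39 × 62.19) = -66.95 / 115.1986 ≈ -0.581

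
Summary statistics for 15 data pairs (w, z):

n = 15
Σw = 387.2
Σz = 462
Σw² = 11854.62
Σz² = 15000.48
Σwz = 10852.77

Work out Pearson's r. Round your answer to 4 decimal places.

-0.8962

r = (nΣwz − ΣwΣz) / √[(nΣw² − (Σw)²)(nΣz² − (Σz)²)]
Numerator: 15×10852.77 − 387.2×462 = -16094.85
Denominator: √[(177819.3 − 149923.84)(225007.2 − 213444)] = √[27895.46 × 11563.2] = 17959.9773
r = -16094.85 / 17959.9773 ≈ -0.8962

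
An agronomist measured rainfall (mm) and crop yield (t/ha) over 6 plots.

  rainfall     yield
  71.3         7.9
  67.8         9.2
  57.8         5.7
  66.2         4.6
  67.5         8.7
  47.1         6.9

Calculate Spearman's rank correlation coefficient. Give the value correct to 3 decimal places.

Rank rainfall: 6, 5, 2, 3, 4, 1
Rank yield: 4, 6, 2, 1, 5, 3
d = rank(rainfall) − rank(yield): 2, -1, 0, 2, -1, -2; Σd² = 14
ρ = 1 − 6Σd² / [n(n²−1)] = 1 − 6×14 / (6×35) = 1 − 84/210 ≈ 0.600

0.600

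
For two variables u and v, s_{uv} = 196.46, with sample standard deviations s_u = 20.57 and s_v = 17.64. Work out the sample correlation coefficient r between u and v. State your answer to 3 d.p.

0.541

r = Cov(u,v) / (s_u · s_v) = 196.46 / (20.57 × 17.64)
  = 196.46 / 362.8548 ≈ 0.541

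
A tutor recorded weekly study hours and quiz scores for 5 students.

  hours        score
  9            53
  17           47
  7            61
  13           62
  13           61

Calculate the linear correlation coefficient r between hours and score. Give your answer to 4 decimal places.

-0.4800

n = 5, Σx = 59, Σy = 284, Σx² = 757, Σy² = 16304, Σxy = 3302
nΣxy − ΣxΣy = 16510 − 16756 = -246
nΣx² − (Σx)² = 3785 − 3481 = 304; nΣy² − (Σy)² = 81520 − 80656 = 864
r = -246 / √(304 × 864) = -246 / 512.4998 ≈ -0.4800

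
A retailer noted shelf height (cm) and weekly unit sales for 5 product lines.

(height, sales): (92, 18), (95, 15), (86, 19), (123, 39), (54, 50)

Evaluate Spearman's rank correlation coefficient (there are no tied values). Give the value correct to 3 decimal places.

Rank height: 3, 4, 2, 5, 1
Rank sales: 2, 1, 3, 4, 5
d = rank(height) − rank(sales): 1, 3, -1, 1, -4; Σd² = 28
ρ = 1 − 6Σd² / [n(n²−1)] = 1 − 6×28 / (5×24) = 1 − 168/120 ≈ -0.400

-0.400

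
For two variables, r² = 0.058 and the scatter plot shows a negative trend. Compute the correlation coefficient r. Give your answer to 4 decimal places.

-0.2408

|r| = √0.058 = 0.2408
The association is negative, so r = −0.2408.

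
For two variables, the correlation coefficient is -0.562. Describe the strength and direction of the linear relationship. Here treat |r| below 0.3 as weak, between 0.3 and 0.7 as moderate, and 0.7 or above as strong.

moderate negative

r = -0.562 < 0 so the relationship is negative.
|r| = 0.562, which falls in the moderate range.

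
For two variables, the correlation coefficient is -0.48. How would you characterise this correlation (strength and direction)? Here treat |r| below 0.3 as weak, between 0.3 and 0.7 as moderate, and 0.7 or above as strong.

r = -0.48 < 0 so the relationship is negative.
|r| = 0.48, which falls in the moderate range.

moderate negative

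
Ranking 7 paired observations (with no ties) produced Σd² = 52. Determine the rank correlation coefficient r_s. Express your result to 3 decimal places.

ρ = 1 − 6Σd² / [n(n²−1)] = 1 − 6×52 / (7×48)
  = 1 − 312/336 = 1 − 0.9286 ≈ 0.071

0.071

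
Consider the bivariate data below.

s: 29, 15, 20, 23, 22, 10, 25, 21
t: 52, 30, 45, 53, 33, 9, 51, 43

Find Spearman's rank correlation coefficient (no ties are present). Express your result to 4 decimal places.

0.8333

Rank s: 8, 2, 3, 6, 5, 1, 7, 4
Rank t: 7, 2, 5, 8, 3, 1, 6, 4
d = rank(s) − rank(t): 1, 0, -2, -2, 2, 0, 1, 0; Σd² = 14
ρ = 1 − 6Σd² / [n(n²−1)] = 1 − 6×14 / (8×63) = 1 − 84/504 ≈ 0.8333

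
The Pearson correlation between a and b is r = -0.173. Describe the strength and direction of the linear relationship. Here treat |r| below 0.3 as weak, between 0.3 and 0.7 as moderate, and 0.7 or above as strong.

r = -0.173 < 0 so the relationship is negative.
|r| = 0.173, which falls in the weak range.

weak negative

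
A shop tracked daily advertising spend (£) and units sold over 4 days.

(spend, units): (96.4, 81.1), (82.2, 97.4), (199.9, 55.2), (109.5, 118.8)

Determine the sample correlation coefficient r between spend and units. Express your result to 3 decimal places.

n = 4, Σx = 488, Σy = 352.5, Σx² = 68000.06, Σy² = 33224.45, Σxy = 39867.4
nΣxy − ΣxΣy = 159469.6 − 172020 = -12550.4
nΣx² − (Σx)² = 272000.24 − 238144 = 33856.24; nΣy² − (Σy)² = 132897.8 − 124256.25 = 8641.55
r = -12550.4 / √(33856.24 × 8641.55) = -12550.4 / 17104.6891 ≈ -0.734

-0.734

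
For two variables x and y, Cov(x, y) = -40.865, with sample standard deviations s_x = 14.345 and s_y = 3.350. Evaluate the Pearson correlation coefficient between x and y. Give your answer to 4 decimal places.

-0.8504

r = Cov(x,y) / (s_x · s_y) = -40.865 / (14.345 × 3.350)
  = -40.865 / 48.0558 ≈ -0.8504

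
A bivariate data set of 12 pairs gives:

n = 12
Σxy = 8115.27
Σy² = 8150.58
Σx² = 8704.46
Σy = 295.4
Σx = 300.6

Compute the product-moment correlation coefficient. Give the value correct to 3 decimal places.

0.704

r = (nΣxy − ΣxΣy) / √[(nΣx² − (Σx)²)(nΣy² − (Σy)²)]
Numerator: 12×8115.27 − 300.6×295.4 = 8586
Denominator: √[(104453.52 − 90360.36)(97806.96 − 87261.16)] = √[14093.16 × 10545.8] = 12191.1298
r = 8586 / 12191.1298 ≈ 0.704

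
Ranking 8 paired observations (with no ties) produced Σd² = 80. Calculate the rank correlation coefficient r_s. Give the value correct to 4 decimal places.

0.0476

ρ = 1 − 6Σd² / [n(n²−1)] = 1 − 6×80 / (8×63)
  = 1 − 480/504 = 1 − 0.95238 ≈ 0.0476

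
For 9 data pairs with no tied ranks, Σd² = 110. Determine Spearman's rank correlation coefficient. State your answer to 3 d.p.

ρ = 1 − 6Σd² / [n(n²−1)] = 1 − 6×110 / (9×80)
  = 1 − 660/720 = 1 − 0.9167 ≈ 0.083

0.083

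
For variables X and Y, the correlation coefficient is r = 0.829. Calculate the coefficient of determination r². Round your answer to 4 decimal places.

0.6872

r² = (0.829)² = 0.6872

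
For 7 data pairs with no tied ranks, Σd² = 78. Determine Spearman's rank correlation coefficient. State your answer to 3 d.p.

-0.393

ρ = 1 − 6Σd² / [n(n²−1)] = 1 − 6×78 / (7×48)
  = 1 − 468/336 = 1 − 1.3929 ≈ -0.393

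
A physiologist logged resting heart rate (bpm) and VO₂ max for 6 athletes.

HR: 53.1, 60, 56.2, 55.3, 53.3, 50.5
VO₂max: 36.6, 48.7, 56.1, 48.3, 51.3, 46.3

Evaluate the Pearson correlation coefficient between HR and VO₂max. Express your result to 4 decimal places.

0.3497

n = 6, Σx = 328.4, Σy = 287.3, Σx² = 18027.28, Σy² = 13966.73, Σxy = 15761.71
nΣxy − ΣxΣy = 94570.26 − 94349.32 = 220.94
nΣx² − (Σx)² = 108163.68 − 107846.56 = 317.12; nΣy² − (Σy)² = 83800.38 − 82541.29 = 1259.09
r = 220.94 / √(317.12 × 1259.09) = 220.94 / 631.8881 ≈ 0.3497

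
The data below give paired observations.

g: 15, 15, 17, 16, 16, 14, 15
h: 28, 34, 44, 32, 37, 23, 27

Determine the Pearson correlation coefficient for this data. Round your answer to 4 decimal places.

n = 7, Σg = 108, Σh = 225, Σg² = 1672, Σh² = 7527, Σgh = 3509
nΣgh − ΣgΣh = 24563 − 24300 = 263
nΣg² − (Σg)² = 11704 − 11664 = 40; nΣh² − (Σh)² = 52689 − 50625 = 2064
r = 263 / √(40 × 2064) = 263 / 287.3326 ≈ 0.9153

0.9153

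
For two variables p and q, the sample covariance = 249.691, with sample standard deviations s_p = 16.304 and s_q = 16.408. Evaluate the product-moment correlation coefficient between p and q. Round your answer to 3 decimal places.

r = Cov(p,q) / (s_p · s_q) = 249.691 / (16.304 × 16.408)
  = 249.691 / 267.5160 ≈ 0.933

0.933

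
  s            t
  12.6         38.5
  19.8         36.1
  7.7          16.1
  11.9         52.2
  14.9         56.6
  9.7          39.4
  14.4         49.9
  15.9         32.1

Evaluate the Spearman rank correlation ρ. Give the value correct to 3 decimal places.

Rank s: 4, 8, 1, 3, 6, 2, 5, 7
Rank t: 4, 3, 1, 7, 8, 5, 6, 2
d = rank(s) − rank(t): 0, 5, 0, -4, -2, -3, -1, 5; Σd² = 80
ρ = 1 − 6Σd² / [n(n²−1)] = 1 − 6×80 / (8×63) = 1 − 480/504 ≈ 0.048

0.048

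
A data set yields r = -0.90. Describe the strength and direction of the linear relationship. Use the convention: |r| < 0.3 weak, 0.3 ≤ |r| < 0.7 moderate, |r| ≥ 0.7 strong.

r = -0.90 < 0 so the relationship is negative.
|r| = 0.90, which falls in the strong range.

strong negative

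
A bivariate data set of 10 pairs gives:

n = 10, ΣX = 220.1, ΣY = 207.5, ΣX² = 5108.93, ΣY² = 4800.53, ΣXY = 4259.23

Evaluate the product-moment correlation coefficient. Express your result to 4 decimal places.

r = (nΣXY − ΣXΣY) / √[(nΣX² − (ΣX)²)(nΣY² − (ΣY)²)]
Numerator: 10×4259.23 − 220.1×207.5 = -3078.45
Denominator: √[(51089.3 − 48444.01)(48005.3 − 43056.25)] = √[2645.29 × 4949.05] = 3618.2416
r = -3078.45 / 3618.2416 ≈ -0.8508

-0.8508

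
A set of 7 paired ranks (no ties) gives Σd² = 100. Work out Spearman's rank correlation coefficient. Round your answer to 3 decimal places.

ρ = 1 − 6Σd² / [n(n²−1)] = 1 − 6×100 / (7×48)
  = 1 − 600/336 = 1 − 1.7857 ≈ -0.786

-0.786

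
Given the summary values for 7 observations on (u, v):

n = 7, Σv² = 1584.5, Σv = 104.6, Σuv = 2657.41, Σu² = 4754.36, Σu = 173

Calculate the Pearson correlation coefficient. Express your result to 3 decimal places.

0.713

r = (nΣuv − ΣuΣv) / √[(nΣu² − (Σu)²)(nΣv² − (Σv)²)]
Numerator: 7×2657.41 − 173×104.6 = 506.07
Denominator: √[(33280.52 − 29929)(11091.5 − 10941.16)] = √[3351.52 × 150.34] = 709.8363
r = 506.07 / 709.8363 ≈ 0.713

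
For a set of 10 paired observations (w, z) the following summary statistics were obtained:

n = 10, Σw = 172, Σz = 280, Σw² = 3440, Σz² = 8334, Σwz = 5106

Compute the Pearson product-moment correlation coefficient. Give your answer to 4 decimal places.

0.5946

r = (nΣwz − ΣwΣz) / √[(nΣw² − (Σw)²)(nΣz² − (Σz)²)]
Numerator: 10×5106 − 172×280 = 2900
Denominator: √[(34400 − 29584)(83340 − 78400)] = √[4816 × 4940] = 4877.6060
r = 2900 / 4877.6060 ≈ 0.5946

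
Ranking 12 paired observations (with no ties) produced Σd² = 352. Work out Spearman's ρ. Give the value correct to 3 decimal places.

-0.231

ρ = 1 − 6Σd² / [n(n²−1)] = 1 − 6×352 / (12×143)
  = 1 − 2112/1716 = 1 − 1.2308 ≈ -0.231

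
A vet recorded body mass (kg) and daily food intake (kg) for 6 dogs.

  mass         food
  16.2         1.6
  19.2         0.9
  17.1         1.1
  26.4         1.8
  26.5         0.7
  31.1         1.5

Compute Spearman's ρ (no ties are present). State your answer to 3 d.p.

-0.200

Rank mass: 1, 3, 2, 4, 5, 6
Rank food: 5, 2, 3, 6, 1, 4
d = rank(mass) − rank(food): -4, 1, -1, -2, 4, 2; Σd² = 42
ρ = 1 − 6Σd² / [n(n²−1)] = 1 − 6×42 / (6×35) = 1 − 252/210 ≈ -0.200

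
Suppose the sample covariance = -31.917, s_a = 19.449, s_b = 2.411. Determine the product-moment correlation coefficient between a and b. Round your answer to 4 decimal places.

r = Cov(a,b) / (s_a · s_b) = -31.917 / (19.449 × 2.411)
  = -31.917 / 46.8915 ≈ -0.6807

-0.6807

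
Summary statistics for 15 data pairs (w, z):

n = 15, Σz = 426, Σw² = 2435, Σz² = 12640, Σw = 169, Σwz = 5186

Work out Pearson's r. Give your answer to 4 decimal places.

0.7206

r = (nΣwz − ΣwΣz) / √[(nΣw² − (Σw)²)(nΣz² − (Σz)²)]
Numerator: 15×5186 − 169×426 = 5796
Denominator: √[(36525 − 28561)(189600 − 181476)] = √[7964 × 8124] = 8043.6022
r = 5796 / 8043.6022 ≈ 0.7206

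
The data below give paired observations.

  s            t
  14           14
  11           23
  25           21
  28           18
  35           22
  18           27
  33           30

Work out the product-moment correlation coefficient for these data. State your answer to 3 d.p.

n = 7, Σs = 164, Σt = 155, Σs² = 4364, Σt² = 3603, Σst = 3724
nΣst − ΣsΣt = 26068 − 25420 = 648
nΣs² − (Σs)² = 30548 − 26896 = 3652; nΣt² − (Σt)² = 25221 − 24025 = 1196
r = 648 / √(3652 × 1196) = 648 / 2089.9263 ≈ 0.310

0.310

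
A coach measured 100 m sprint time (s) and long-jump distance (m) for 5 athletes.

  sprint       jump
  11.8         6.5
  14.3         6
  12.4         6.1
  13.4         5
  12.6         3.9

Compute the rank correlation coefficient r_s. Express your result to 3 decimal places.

Rank sprint: 1, 5, 2, 4, 3
Rank jump: 5, 3, 4, 2, 1
d = rank(sprint) − rank(jump): -4, 2, -2, 2, 2; Σd² = 32
ρ = 1 − 6Σd² / [n(n²−1)] = 1 − 6×32 / (5×24) = 1 − 192/120 ≈ -0.600

-0.600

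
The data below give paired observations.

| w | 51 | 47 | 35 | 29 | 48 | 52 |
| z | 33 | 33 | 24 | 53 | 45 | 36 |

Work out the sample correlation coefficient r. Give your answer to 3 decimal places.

-0.288

n = 6, Σw = 262, Σz = 224, Σw² = 11884, Σz² = 8884, Σwz = 9643
nΣwz − ΣwΣz = 57858 − 58688 = -830
nΣw² − (Σw)² = 71304 − 68644 = 2660; nΣz² − (Σz)² = 53304 − 50176 = 3128
r = -830 / √(2660 × 3128) = -830 / 2884.5242 ≈ -0.288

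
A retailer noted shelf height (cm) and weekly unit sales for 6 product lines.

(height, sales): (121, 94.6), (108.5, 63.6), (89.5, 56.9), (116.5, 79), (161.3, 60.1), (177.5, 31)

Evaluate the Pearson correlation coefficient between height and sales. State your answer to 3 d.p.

n = 6, Σx = 774.3, Σy = 385.2, Σx² = 105519.69, Σy² = 27045.74, Σxy = 47839.88
nΣxy − ΣxΣy = 287039.28 − 298260.36 = -11221.08
nΣx² − (Σx)² = 633118.14 − 599540.49 = 33577.65; nΣy² − (Σy)² = 162274.44 − 148379.04 = 13895.4
r = -11221.08 / √(33577.65 × 13895.4) = -11221.08 / 21600.3444 ≈ -0.519

-0.519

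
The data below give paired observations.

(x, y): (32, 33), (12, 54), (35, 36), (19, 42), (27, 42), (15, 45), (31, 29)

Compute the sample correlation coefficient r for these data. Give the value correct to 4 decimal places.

-0.8733

n = 7, Σx = 171, Σy = 281, Σx² = 4669, Σy² = 11695, Σxy = 6470
nΣxy − ΣxΣy = 45290 − 48051 = -2761
nΣx² − (Σx)² = 32683 − 29241 = 3442; nΣy² − (Σy)² = 81865 − 78961 = 2904
r = -2761 / √(3442 × 2904) = -2761 / 3161.5768 ≈ -0.8733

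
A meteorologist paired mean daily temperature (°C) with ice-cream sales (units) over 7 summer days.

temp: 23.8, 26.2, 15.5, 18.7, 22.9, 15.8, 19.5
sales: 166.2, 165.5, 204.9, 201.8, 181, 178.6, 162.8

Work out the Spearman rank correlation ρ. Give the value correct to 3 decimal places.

Rank temp: 6, 7, 1, 3, 5, 2, 4
Rank sales: 3, 2, 7, 6, 5, 4, 1
d = rank(temp) − rank(sales): 3, 5, -6, -3, 0, -2, 3; Σd² = 92
ρ = 1 − 6Σd² / [n(n²−1)] = 1 − 6×92 / (7×48) = 1 − 552/336 ≈ -0.643

-0.643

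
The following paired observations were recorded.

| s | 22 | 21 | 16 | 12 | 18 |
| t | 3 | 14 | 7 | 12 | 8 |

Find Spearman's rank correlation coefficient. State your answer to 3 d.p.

-0.300

Rank s: 5, 4, 2, 1, 3
Rank t: 1, 5, 2, 4, 3
d = rank(s) − rank(t): 4, -1, 0, -3, 0; Σd² = 26
ρ = 1 − 6Σd² / [n(n²−1)] = 1 − 6×26 / (5×24) = 1 − 156/120 ≈ -0.300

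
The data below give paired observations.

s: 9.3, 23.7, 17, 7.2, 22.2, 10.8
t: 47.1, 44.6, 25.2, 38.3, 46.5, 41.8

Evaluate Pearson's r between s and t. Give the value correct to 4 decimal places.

0.0781

n = 6, Σs = 90.2, Σt = 243.5, Σs² = 1598.5, Σt² = 10218.99, Σst = 3682.95
nΣst − ΣsΣt = 22097.7 − 21963.7 = 134
nΣs² − (Σs)² = 9591 − 8136.04 = 1454.96; nΣt² − (Σt)² = 61313.94 − 59292.25 = 2021.69
r = 134 / √(1454.96 × 2021.69) = 134 / 1715.0738 ≈ 0.0781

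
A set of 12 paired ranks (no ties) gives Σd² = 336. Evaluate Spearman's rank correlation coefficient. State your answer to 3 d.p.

ρ = 1 − 6Σd² / [n(n²−1)] = 1 − 6×336 / (12×143)
  = 1 − 2016/1716 = 1 − 1.1748 ≈ -0.175

-0.175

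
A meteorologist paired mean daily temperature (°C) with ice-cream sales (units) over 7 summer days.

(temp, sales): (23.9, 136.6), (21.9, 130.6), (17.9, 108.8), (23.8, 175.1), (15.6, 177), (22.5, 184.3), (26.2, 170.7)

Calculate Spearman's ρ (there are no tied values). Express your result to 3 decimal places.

0.036

Rank temp: 6, 3, 2, 5, 1, 4, 7
Rank sales: 3, 2, 1, 5, 6, 7, 4
d = rank(temp) − rank(sales): 3, 1, 1, 0, -5, -3, 3; Σd² = 54
ρ = 1 − 6Σd² / [n(n²−1)] = 1 − 6×54 / (7×48) = 1 − 324/336 ≈ 0.036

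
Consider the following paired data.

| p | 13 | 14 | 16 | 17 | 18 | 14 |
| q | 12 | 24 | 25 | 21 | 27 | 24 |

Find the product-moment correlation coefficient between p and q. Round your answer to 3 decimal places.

0.603

n = 6, Σp = 92, Σq = 133, Σp² = 1430, Σq² = 3091, Σpq = 2071
nΣpq − ΣpΣq = 12426 − 12236 = 190
nΣp² − (Σp)² = 8580 − 8464 = 116; nΣq² − (Σq)² = 18546 − 17689 = 857
r = 190 / √(116 × 857) = 190 / 315.2967 ≈ 0.603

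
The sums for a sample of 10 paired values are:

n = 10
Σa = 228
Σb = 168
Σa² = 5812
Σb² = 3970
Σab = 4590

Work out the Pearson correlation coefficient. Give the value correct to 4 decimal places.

0.9052

r = (nΣab − ΣaΣb) / √[(nΣa² − (Σa)²)(nΣb² − (Σb)²)]
Numerator: 10×4590 − 228×168 = 7596
Denominator: √[(58120 − 51984)(39700 − 28224)] = √[6136 × 11476] = 8391.4680
r = 7596 / 8391.4680 ≈ 0.9052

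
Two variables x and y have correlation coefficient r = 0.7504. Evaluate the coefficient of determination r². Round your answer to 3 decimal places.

r² = (0.7504)² = 0.563

0.563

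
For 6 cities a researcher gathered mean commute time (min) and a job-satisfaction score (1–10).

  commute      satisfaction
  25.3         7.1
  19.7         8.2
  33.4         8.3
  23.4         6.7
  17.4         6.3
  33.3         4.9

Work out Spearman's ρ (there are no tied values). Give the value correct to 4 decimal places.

0.2571

Rank commute: 4, 2, 6, 3, 1, 5
Rank satisfaction: 4, 5, 6, 3, 2, 1
d = rank(commute) − rank(satisfaction): 0, -3, 0, 0, -1, 4; Σd² = 26
ρ = 1 − 6Σd² / [n(n²−1)] = 1 − 6×26 / (6×35) = 1 − 156/210 ≈ 0.2571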